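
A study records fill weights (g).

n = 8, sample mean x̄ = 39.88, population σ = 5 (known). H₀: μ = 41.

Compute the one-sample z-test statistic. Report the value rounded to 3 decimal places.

SE = σ/√n = 5/√8 = 1.7678
z = (x̄−μ₀)/SE = (39.88−41)/1.7678 = -0.6336

test statistic = -0.634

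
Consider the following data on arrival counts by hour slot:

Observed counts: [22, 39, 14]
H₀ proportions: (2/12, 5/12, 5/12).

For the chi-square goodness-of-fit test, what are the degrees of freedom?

df = k − 1 = 3 − 1 = 2

degrees of freedom = 2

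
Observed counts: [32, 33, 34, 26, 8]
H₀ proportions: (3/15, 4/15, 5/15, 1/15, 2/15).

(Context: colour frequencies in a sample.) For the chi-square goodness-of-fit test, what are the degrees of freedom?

df = k − 1 = 5 − 1 = 4

degrees of freedom = 4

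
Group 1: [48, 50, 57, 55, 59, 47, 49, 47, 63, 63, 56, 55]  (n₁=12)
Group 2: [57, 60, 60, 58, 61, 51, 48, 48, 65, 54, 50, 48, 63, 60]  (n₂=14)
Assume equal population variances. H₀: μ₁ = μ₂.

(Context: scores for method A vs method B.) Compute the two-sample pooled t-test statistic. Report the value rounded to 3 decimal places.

test statistic = -0.792

x̄₁=54.083, s₁=5.854, n₁=12
x̄₂=55.929, s₂=5.980, n₂=14
s_p² = [11·5.854² + 13·5.980²]/24 = 35.0769
SE = √(s_p²·(1/12+1/14)) = 2.3299
t = (54.083−55.929)/2.3299 = -0.7920
df = 24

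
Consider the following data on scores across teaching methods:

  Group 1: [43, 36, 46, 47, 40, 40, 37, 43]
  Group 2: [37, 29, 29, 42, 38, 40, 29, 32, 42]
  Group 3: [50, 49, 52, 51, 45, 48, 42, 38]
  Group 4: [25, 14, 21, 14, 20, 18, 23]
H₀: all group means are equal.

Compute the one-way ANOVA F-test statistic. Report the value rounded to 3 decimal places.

Group means [41.50, 35.33, 46.88, 19.29], grand mean 36.250
SSB = Σnᵢ(x̄ᵢ−x̄)² = 3145.696; SSW = ΣΣ(x−x̄ᵢ)² = 634.304
MSB = 3145.696/3 = 1048.5655; MSW = 634.304/28 = 22.6537
F = MSB/MSW = 46.2867
df = (3, 28)

test statistic = 46.287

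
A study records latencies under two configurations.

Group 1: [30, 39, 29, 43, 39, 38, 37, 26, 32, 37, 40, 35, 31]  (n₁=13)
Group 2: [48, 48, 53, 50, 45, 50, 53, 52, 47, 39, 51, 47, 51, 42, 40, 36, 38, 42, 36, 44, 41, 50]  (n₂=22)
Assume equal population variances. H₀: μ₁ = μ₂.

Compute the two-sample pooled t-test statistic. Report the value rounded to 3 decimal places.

test statistic = -5.589

x̄₁=35.077, s₁=5.041, n₁=13
x̄₂=45.591, s₂=5.561, n₂=22
s_p² = [12·5.041² + 21·5.561²]/33 = 28.9164
SE = √(s_p²·(1/13+1/22)) = 1.8811
t = (35.077−45.591)/1.8811 = -5.5891
df = 33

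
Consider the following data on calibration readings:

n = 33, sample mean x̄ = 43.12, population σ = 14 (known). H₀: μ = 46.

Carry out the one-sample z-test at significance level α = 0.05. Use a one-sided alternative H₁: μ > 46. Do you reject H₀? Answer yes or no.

SE = σ/√n = 14/√33 = 2.4371
z = (x̄−μ₀)/SE = (43.12−46)/2.4371 = -1.1817
p-value (one-sided, H₁ greater) = 0.88135
At α=0.05: p ≥ α → fail to reject H₀

reject H₀: no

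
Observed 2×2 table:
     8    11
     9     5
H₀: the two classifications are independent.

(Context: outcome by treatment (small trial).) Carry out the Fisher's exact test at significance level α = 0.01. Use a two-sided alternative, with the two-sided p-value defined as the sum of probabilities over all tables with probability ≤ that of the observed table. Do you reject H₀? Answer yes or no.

reject H₀: no

Margins: r₁=19, r₂=14, c₁=17, c₂=16, n=33
p_obs = C(19,8)·C(14,9)/C(33,17); sum pmf over tables with pmf ≤ p_obs
p-value (two-sided) = 0.29600
At α=0.01: p ≥ α → fail to reject H₀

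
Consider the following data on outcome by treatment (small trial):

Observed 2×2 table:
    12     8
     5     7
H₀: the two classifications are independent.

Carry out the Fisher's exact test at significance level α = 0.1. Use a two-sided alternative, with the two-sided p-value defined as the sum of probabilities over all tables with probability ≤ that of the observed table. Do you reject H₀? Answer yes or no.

Margins: r₁=20, r₂=12, c₁=17, c₂=15, n=32
p_obs = C(20,12)·C(12,5)/C(32,17); sum pmf over tables with pmf ≤ p_obs
p-value (two-sided) = 0.46701
At α=0.1: p ≥ α → fail to reject H₀

reject H₀: no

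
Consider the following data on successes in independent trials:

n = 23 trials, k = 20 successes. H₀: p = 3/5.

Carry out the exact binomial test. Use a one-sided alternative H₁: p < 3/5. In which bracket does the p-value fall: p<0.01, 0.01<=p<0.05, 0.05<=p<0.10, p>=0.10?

p-value bracket: p>=0.10

Exact binomial: n=23, k=20, p₀=3/5=0.6000
P(X≤20) from Σ C(n,i)·p₀^i·(1−p₀)^(n−i)
p-value (one-sided, H₁ less) = 0.99898
→ bracket: p>=0.10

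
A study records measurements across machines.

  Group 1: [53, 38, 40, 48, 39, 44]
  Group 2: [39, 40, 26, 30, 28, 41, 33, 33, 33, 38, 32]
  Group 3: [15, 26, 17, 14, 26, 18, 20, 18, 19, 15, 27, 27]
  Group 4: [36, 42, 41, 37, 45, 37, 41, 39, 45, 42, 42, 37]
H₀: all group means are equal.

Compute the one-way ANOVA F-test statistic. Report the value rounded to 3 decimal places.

test statistic = 50.894

Group means [43.67, 33.91, 20.17, 40.33], grand mean 33.195
SSB = Σnᵢ(x̄ᵢ−x̄)² = 3311.863; SSW = ΣΣ(x−x̄ᵢ)² = 802.576
MSB = 3311.863/3 = 1103.9544; MSW = 802.576/37 = 21.6912
F = MSB/MSW = 50.8940
df = (3, 37)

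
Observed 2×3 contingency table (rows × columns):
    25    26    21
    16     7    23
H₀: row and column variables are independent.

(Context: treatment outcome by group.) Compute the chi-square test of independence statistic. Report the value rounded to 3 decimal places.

test statistic = 7.648

Row totals [72, 46], col totals [41, 33, 44], n=118
χ² = (25−25.02)²/25.02 + (26−20.14)²/20.14 + (21−26.85)²/26.85 + (16−15.98)²/15.98 + (7−12.86)²/12.86 + (23−17.15)²/17.15 = 7.6484
df = 2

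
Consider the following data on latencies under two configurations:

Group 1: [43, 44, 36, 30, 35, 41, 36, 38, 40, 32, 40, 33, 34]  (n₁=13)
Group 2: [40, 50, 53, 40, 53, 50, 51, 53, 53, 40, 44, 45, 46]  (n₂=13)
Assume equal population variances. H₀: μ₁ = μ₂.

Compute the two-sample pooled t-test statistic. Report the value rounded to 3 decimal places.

x̄₁=37.077, s₁=4.329, n₁=13
x̄₂=47.538, s₂=5.285, n₂=13
s_p² = [12·4.329² + 12·5.285²]/24 = 23.3397
SE = √(s_p²·(1/13+1/13)) = 1.8949
t = (37.077−47.538)/1.8949 = -5.5208
df = 24

test statistic = -5.521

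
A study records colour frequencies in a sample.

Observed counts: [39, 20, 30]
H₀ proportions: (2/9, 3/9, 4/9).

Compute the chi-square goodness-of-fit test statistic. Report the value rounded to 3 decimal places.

test statistic = 24.140

n = 89; E_i = n·p_i = [19.78, 29.67, 39.56]
χ² = (39−19.78)²/19.78 + (20−29.67)²/29.67 + (30−39.56)²/39.56 = 24.1404
df = 2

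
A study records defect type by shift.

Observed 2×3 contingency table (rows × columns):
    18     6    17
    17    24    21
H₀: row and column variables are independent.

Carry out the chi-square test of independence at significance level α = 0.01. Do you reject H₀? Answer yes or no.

reject H₀: no

Row totals [41, 62], col totals [35, 30, 38], n=103
χ² = (18−13.93)²/13.93 + (6−11.94)²/11.94 + (17−15.13)²/15.13 + (17−21.07)²/21.07 + (24−18.06)²/18.06 + (21−22.87)²/22.87 = 7.2703
df = 2
p-value (upper-tail) = 0.02638
At α=0.01: p ≥ α → fail to reject H₀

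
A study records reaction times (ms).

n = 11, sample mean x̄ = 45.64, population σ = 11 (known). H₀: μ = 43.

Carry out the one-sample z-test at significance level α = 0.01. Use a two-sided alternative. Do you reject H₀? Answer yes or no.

reject H₀: no

SE = σ/√n = 11/√11 = 3.3166
z = (x̄−μ₀)/SE = (45.64−43)/3.3166 = 0.7960
p-value (two-sided) = 0.42604
At α=0.01: p ≥ α → fail to reject H₀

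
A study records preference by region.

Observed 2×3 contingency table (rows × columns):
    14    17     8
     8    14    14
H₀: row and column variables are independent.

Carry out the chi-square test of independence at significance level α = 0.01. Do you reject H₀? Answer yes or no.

Row totals [39, 36], col totals [22, 31, 22], n=75
χ² = (14−11.44)²/11.44 + (17−16.12)²/16.12 + (8−11.44)²/11.44 + (8−10.56)²/10.56 + (14−14.88)²/14.88 + (14−10.56)²/10.56 = 3.4486
df = 2
p-value (upper-tail) = 0.17830
At α=0.01: p ≥ α → fail to reject H₀

reject H₀: no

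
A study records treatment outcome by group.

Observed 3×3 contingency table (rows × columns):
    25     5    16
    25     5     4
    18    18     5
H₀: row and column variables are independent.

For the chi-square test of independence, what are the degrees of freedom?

degrees of freedom = 4

df = (r−1)(c−1) = (3−1)·(3−1) = 4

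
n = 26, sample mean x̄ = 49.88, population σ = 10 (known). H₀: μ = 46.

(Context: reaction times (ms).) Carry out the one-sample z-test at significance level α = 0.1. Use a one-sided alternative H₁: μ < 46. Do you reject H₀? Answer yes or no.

reject H₀: no

SE = σ/√n = 10/√26 = 1.9612
z = (x̄−μ₀)/SE = (49.88−46)/1.9612 = 1.9784
p-value (one-sided, H₁ less) = 0.97606
At α=0.1: p ≥ α → fail to reject H₀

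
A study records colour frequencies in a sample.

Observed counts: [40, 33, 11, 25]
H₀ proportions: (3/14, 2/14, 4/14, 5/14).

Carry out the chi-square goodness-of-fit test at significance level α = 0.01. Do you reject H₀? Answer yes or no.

n = 109; E_i = n·p_i = [23.36, 15.57, 31.14, 38.93]
χ² = (40−23.36)²/23.36 + (33−15.57)²/15.57 + (11−31.14)²/31.14 + (25−38.93)²/38.93 = 49.3777
df = 3
p-value (upper-tail) = 0.00000
At α=0.01: p < α → reject H₀

reject H₀: yes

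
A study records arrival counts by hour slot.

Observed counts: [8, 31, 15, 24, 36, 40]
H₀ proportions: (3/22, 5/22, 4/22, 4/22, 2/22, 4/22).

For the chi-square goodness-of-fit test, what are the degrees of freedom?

degrees of freedom = 5

df = k − 1 = 6 − 1 = 5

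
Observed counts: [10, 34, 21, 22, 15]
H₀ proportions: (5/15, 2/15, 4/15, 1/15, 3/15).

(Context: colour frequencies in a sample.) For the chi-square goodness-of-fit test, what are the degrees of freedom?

df = k − 1 = 5 − 1 = 4

degrees of freedom = 4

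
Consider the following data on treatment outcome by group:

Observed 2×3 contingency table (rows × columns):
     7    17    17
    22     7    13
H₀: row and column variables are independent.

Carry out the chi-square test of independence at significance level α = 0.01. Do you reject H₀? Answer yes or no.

reject H₀: yes

Row totals [41, 42], col totals [29, 24, 30], n=83
χ² = (7−14.33)²/14.33 + (17−11.86)²/11.86 + (17−14.82)²/14.82 + (22−14.67)²/14.67 + (7−12.14)²/12.14 + (13−15.18)²/15.18 = 12.4484
df = 2
p-value (upper-tail) = 0.00198
At α=0.01: p < α → reject H₀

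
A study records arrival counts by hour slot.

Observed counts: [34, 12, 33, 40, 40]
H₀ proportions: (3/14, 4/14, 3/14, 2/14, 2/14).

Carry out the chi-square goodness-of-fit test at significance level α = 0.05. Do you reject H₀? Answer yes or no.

n = 159; E_i = n·p_i = [34.07, 45.43, 34.07, 22.71, 22.71]
χ² = (34−34.07)²/34.07 + (12−45.43)²/45.43 + (33−34.07)²/34.07 + (40−22.71)²/22.71 + (40−22.71)²/22.71 = 50.9413
df = 4
p-value (upper-tail) = 0.00000
At α=0.05: p < α → reject H₀

reject H₀: yes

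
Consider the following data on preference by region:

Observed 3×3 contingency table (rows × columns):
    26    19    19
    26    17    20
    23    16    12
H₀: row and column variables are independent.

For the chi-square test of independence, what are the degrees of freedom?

degrees of freedom = 4

df = (r−1)(c−1) = (3−1)·(3−1) = 4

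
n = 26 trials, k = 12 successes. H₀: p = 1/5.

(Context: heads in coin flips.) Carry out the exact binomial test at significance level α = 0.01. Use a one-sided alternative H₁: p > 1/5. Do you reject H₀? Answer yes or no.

reject H₀: yes

Exact binomial: n=26, k=12, p₀=1/5=0.2000
P(X≥12) from Σ C(n,i)·p₀^i·(1−p₀)^(n−i)
p-value (one-sided, H₁ greater) = 0.00234
At α=0.01: p < α → reject H₀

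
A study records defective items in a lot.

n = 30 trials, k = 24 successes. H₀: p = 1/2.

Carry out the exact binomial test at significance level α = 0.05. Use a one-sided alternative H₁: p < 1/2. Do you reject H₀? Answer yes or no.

Exact binomial: n=30, k=24, p₀=1/2=0.5000
P(X≤24) from Σ C(n,i)·p₀^i·(1−p₀)^(n−i)
p-value (one-sided, H₁ less) = 0.99984
At α=0.05: p ≥ α → fail to reject H₀

reject H₀: no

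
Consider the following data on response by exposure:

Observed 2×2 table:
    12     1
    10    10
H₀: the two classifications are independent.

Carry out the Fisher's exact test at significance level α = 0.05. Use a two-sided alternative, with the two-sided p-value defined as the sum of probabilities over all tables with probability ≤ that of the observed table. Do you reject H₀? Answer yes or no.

reject H₀: yes

Margins: r₁=13, r₂=20, c₁=22, c₂=11, n=33
p_obs = C(13,12)·C(20,10)/C(33,22); sum pmf over tables with pmf ≤ p_obs
p-value (two-sided) = 0.02159
At α=0.05: p < α → reject H₀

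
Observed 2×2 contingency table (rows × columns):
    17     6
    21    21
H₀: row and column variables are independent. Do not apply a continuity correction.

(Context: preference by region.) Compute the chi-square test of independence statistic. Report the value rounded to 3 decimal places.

test statistic = 3.500

Row totals [23, 42], col totals [38, 27], n=65
χ² = (17−13.45)²/13.45 + (6−9.55)²/9.55 + (21−24.55)²/24.55 + (21−17.45)²/17.45 = 3.4996
df = 1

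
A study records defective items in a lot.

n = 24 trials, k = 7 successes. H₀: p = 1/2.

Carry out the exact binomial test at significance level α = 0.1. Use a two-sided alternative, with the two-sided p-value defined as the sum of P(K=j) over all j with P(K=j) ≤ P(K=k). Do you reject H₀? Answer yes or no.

reject H₀: yes

Exact binomial: n=24, k=7, p₀=1/2=0.5000
P(X=j) = C(n,j)·p₀^j·(1−p₀)^(n−j); p = Σ P(X=j) over j with P(X=j) ≤ P(X=7)
p-value (two-sided) = 0.06391
At α=0.1: p < α → reject H₀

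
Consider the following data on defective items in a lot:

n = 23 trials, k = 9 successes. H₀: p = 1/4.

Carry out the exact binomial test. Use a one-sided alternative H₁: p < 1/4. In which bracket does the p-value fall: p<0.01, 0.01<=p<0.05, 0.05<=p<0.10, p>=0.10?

Exact binomial: n=23, k=9, p₀=1/4=0.2500
P(X≤9) from Σ C(n,i)·p₀^i·(1−p₀)^(n−i)
p-value (one-sided, H₁ less) = 0.95922
→ bracket: p>=0.10

p-value bracket: p>=0.10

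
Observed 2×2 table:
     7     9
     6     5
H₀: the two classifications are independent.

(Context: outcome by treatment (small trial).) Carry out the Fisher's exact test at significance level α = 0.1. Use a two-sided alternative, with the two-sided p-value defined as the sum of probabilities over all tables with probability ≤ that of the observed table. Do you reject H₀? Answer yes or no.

reject H₀: no

Margins: r₁=16, r₂=11, c₁=13, c₂=14, n=27
p_obs = C(16,7)·C(11,6)/C(27,13); sum pmf over tables with pmf ≤ p_obs
p-value (two-sided) = 0.70357
At α=0.1: p ≥ α → fail to reject H₀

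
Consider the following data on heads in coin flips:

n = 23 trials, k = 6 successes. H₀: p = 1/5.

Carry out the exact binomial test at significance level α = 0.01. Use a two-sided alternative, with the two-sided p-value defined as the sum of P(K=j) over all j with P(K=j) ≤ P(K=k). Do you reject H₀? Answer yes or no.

reject H₀: no

Exact binomial: n=23, k=6, p₀=1/5=0.2000
P(X=j) = C(n,j)·p₀^j·(1−p₀)^(n−j); p = Σ P(X=j) over j with P(X=j) ≤ P(X=6)
p-value (two-sided) = 0.43850
At α=0.01: p ≥ α → fail to reject H₀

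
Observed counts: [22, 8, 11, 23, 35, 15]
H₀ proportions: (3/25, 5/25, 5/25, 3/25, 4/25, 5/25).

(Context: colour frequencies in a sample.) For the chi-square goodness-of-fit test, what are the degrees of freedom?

degrees of freedom = 5

df = k − 1 = 6 − 1 = 5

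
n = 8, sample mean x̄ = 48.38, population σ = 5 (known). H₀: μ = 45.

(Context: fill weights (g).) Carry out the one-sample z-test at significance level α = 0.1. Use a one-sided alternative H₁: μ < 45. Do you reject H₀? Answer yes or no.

reject H₀: no

SE = σ/√n = 5/√8 = 1.7678
z = (x̄−μ₀)/SE = (48.38−45)/1.7678 = 1.9120
p-value (one-sided, H₁ less) = 0.97206
At α=0.1: p ≥ α → fail to reject H₀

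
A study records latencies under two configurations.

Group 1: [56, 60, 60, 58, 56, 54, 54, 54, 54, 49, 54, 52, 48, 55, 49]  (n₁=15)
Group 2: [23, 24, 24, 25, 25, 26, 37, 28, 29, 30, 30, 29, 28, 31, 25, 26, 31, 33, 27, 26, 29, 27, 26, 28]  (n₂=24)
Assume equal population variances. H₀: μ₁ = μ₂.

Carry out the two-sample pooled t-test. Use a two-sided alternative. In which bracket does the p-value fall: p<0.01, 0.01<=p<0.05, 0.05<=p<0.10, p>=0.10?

p-value bracket: p<0.01

x̄₁=54.200, s₁=3.649, n₁=15
x̄₂=27.792, s₂=3.203, n₂=24
s_p² = [14·3.649² + 23·3.203²]/37 = 11.4151
SE = √(s_p²·(1/15+1/24)) = 1.1120
t = (54.200−27.792)/1.1120 = 23.7476
df = 37
p-value (two-sided) = 0.00000
→ bracket: p<0.01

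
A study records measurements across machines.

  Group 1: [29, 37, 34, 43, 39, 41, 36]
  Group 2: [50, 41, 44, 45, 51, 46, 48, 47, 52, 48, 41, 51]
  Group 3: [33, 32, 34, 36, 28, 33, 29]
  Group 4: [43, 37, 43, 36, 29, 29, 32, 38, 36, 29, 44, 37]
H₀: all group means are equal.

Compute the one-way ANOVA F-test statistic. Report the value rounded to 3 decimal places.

test statistic = 21.017

Group means [37.00, 47.00, 32.14, 36.08], grand mean 38.974
SSB = Σnᵢ(x̄ᵢ−x̄)² = 1227.200; SSW = ΣΣ(x−x̄ᵢ)² = 661.774
MSB = 1227.200/3 = 409.0666; MSW = 661.774/34 = 19.4639
F = MSB/MSW = 21.0166
df = (3, 34)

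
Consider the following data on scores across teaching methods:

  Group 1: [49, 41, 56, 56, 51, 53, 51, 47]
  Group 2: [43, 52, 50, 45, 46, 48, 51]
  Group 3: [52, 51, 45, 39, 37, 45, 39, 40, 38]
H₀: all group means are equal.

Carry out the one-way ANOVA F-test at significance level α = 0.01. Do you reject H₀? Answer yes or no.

Group means [50.50, 47.86, 42.89], grand mean 46.875
SSB = Σnᵢ(x̄ᵢ−x̄)² = 254.879; SSW = ΣΣ(x−x̄ᵢ)² = 493.746
MSB = 254.879/2 = 127.4395; MSW = 493.746/21 = 23.5117
F = MSB/MSW = 5.4203
df = (2, 21)
p-value (upper-tail) = 0.01265
At α=0.01: p ≥ α → fail to reject H₀

reject H₀: no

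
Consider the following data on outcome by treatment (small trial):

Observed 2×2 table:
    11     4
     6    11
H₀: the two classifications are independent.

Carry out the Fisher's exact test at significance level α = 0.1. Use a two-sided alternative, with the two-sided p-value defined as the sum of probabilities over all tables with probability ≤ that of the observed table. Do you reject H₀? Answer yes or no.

reject H₀: yes

Margins: r₁=15, r₂=17, c₁=17, c₂=15, n=32
p_obs = C(15,11)·C(17,6)/C(32,17); sum pmf over tables with pmf ≤ p_obs
p-value (two-sided) = 0.04161
At α=0.1: p < α → reject H₀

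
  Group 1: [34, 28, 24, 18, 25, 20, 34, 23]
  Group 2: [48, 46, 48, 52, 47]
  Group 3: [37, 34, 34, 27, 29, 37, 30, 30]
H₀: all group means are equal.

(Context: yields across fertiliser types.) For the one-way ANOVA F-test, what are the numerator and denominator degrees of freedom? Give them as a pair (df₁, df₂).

degrees of freedom = [2, 18]

k = 3 groups, N = 21 total
df = (k−1, N−k) = (3−1, 21−3) = (2, 18)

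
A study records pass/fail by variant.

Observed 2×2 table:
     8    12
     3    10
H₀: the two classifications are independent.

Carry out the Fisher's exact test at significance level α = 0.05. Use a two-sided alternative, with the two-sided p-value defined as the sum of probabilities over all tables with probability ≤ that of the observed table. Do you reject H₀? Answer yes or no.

Margins: r₁=20, r₂=13, c₁=11, c₂=22, n=33
p_obs = C(20,8)·C(13,3)/C(33,11); sum pmf over tables with pmf ≤ p_obs
p-value (two-sided) = 0.45586
At α=0.05: p ≥ α → fail to reject H₀

reject H₀: no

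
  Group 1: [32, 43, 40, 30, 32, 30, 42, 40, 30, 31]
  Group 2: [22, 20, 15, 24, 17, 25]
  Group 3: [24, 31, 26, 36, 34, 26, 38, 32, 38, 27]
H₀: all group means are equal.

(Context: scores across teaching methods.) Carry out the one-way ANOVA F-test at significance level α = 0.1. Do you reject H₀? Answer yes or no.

reject H₀: yes

Group means [35.00, 20.50, 31.20], grand mean 30.192
SSB = Σnᵢ(x̄ᵢ−x̄)² = 804.938; SSW = ΣΣ(x−x̄ᵢ)² = 597.100
MSB = 804.938/2 = 402.4692; MSW = 597.100/23 = 25.9609
F = MSB/MSW = 15.5029
df = (2, 23)
p-value (upper-tail) = 0.00005
At α=0.1: p < α → reject H₀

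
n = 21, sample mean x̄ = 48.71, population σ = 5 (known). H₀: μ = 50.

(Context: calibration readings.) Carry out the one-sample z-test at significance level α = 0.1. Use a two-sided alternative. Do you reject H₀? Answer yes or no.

SE = σ/√n = 5/√21 = 1.0911
z = (x̄−μ₀)/SE = (48.71−50)/1.0911 = -1.1823
p-value (two-sided) = 0.23708
At α=0.1: p ≥ α → fail to reject H₀

reject H₀: no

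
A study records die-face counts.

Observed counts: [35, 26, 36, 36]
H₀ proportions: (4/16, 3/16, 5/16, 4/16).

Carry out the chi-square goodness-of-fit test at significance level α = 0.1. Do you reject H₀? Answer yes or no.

n = 133; E_i = n·p_i = [33.25, 24.94, 41.56, 33.25]
χ² = (35−33.25)²/33.25 + (26−24.94)²/24.94 + (36−41.56)²/41.56 + (36−33.25)²/33.25 = 1.1093
df = 3
p-value (upper-tail) = 0.77484
At α=0.1: p ≥ α → fail to reject H₀

reject H₀: no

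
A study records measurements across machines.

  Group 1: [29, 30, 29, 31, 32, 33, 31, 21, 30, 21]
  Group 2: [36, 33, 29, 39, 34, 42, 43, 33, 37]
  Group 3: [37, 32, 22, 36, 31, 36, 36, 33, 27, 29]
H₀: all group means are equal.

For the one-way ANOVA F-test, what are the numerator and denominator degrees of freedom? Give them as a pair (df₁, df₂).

k = 3 groups, N = 29 total
df = (k−1, N−k) = (3−1, 29−3) = (2, 26)

degrees of freedom = [2, 26]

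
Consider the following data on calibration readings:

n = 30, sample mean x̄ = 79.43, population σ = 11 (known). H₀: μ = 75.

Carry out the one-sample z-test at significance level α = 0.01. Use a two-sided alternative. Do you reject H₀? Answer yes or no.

reject H₀: no

SE = σ/√n = 11/√30 = 2.0083
z = (x̄−μ₀)/SE = (79.43−75)/2.0083 = 2.2058
p-value (two-sided) = 0.02740
At α=0.01: p ≥ α → fail to reject H₀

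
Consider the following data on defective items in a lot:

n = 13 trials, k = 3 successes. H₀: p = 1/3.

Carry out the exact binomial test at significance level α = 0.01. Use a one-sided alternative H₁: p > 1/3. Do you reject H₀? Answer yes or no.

Exact binomial: n=13, k=3, p₀=1/3=0.3333
P(X≥3) from Σ C(n,i)·p₀^i·(1−p₀)^(n−i)
p-value (one-sided, H₁ greater) = 0.86127
At α=0.01: p ≥ α → fail to reject H₀

reject H₀: no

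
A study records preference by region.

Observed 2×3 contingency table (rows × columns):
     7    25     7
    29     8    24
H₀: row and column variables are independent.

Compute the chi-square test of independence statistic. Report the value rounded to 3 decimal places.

Row totals [39, 61], col totals [36, 33, 31], n=100
χ² = (7−14.04)²/14.04 + (25−12.87)²/12.87 + (7−12.09)²/12.09 + (29−21.96)²/21.96 + (8−20.13)²/20.13 + (24−18.91)²/18.91 = 28.0418
df = 2

test statistic = 28.042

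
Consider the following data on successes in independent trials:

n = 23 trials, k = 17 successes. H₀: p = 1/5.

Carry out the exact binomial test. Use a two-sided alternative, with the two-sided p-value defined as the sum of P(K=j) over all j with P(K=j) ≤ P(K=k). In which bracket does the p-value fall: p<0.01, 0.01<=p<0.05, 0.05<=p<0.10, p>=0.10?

p-value bracket: p<0.01

Exact binomial: n=23, k=17, p₀=1/5=0.2000
P(X=j) = C(n,j)·p₀^j·(1−p₀)^(n−j); p = Σ P(X=j) over j with P(X=j) ≤ P(X=17)
p-value (two-sided) = 0.00000
→ bracket: p<0.01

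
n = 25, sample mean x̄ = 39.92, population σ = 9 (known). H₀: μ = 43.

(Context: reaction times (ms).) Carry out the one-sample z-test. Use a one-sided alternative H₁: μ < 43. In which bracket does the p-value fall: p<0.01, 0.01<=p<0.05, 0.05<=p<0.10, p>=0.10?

p-value bracket: 0.01<=p<0.05

SE = σ/√n = 9/√25 = 1.8000
z = (x̄−μ₀)/SE = (39.92−43)/1.8000 = -1.7111
p-value (one-sided, H₁ less) = 0.04353
→ bracket: 0.01<=p<0.05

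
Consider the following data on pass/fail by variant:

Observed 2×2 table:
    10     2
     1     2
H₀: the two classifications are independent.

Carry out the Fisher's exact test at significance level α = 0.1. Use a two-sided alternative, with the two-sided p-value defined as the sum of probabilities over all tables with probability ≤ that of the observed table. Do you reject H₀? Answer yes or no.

Margins: r₁=12, r₂=3, c₁=11, c₂=4, n=15
p_obs = C(12,10)·C(3,1)/C(15,11); sum pmf over tables with pmf ≤ p_obs
p-value (two-sided) = 0.15385
At α=0.1: p ≥ α → fail to reject H₀

reject H₀: no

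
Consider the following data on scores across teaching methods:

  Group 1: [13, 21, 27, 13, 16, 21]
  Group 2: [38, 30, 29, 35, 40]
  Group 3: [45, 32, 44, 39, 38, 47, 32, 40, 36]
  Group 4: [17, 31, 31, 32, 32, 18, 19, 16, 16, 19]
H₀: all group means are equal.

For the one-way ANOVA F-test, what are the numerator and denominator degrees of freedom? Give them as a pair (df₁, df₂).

degrees of freedom = [3, 26]

k = 4 groups, N = 30 total
df = (k−1, N−k) = (4−1, 30−4) = (3, 26)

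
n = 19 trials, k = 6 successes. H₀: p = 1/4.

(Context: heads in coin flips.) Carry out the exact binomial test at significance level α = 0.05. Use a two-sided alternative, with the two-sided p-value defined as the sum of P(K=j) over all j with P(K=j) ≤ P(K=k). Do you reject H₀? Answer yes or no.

Exact binomial: n=19, k=6, p₀=1/4=0.2500
P(X=j) = C(n,j)·p₀^j·(1−p₀)^(n−j); p = Σ P(X=j) over j with P(X=j) ≤ P(X=6)
p-value (two-sided) = 0.59534
At α=0.05: p ≥ α → fail to reject H₀

reject H₀: no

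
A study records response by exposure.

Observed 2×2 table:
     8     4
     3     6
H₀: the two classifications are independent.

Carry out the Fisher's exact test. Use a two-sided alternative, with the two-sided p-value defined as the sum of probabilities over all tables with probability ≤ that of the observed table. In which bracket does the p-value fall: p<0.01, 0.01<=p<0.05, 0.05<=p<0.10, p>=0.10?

p-value bracket: p>=0.10

Margins: r₁=12, r₂=9, c₁=11, c₂=10, n=21
p_obs = C(12,8)·C(9,3)/C(21,11); sum pmf over tables with pmf ≤ p_obs
p-value (two-sided) = 0.19838
→ bracket: p>=0.10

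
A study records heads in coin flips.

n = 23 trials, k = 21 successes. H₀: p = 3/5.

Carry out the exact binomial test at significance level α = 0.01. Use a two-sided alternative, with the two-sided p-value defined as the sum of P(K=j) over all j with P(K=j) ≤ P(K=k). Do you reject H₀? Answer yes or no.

Exact binomial: n=23, k=21, p₀=3/5=0.6000
P(X=j) = C(n,j)·p₀^j·(1−p₀)^(n−j); p = Σ P(X=j) over j with P(X=j) ≤ P(X=21)
p-value (two-sided) = 0.00204
At α=0.01: p < α → reject H₀

reject H₀: yes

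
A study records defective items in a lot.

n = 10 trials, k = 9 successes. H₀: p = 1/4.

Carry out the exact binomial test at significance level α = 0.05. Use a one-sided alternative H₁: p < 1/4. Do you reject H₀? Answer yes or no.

reject H₀: no

Exact binomial: n=10, k=9, p₀=1/4=0.2500
P(X≤9) from Σ C(n,i)·p₀^i·(1−p₀)^(n−i)
p-value (one-sided, H₁ less) = 1.00000
At α=0.05: p ≥ α → fail to reject H₀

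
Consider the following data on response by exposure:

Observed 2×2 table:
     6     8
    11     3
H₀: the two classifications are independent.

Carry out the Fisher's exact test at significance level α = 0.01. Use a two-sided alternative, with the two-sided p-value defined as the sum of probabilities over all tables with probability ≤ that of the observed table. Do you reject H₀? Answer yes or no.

Margins: r₁=14, r₂=14, c₁=17, c₂=11, n=28
p_obs = C(14,6)·C(14,11)/C(28,17); sum pmf over tables with pmf ≤ p_obs
p-value (two-sided) = 0.12011
At α=0.01: p ≥ α → fail to reject H₀

reject H₀: no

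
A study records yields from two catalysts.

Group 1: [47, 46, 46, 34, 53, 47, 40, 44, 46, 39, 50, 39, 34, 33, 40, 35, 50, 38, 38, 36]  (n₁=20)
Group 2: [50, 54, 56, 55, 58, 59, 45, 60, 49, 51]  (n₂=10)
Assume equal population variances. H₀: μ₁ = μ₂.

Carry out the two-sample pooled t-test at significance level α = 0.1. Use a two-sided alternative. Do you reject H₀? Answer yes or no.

x̄₁=41.750, s₁=6.077, n₁=20
x̄₂=53.700, s₂=4.855, n₂=10
s_p² = [19·6.077² + 9·4.855²]/28 = 32.6375
SE = √(s_p²·(1/20+1/10)) = 2.2126
t = (41.750−53.700)/2.2126 = -5.4009
df = 28
p-value (two-sided) = 0.00001
At α=0.1: p < α → reject H₀

reject H₀: yes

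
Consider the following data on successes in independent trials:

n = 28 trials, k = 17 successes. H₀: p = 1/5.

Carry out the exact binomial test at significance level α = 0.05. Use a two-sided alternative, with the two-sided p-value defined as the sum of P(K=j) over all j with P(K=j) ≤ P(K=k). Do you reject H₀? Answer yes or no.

reject H₀: yes

Exact binomial: n=28, k=17, p₀=1/5=0.2000
P(X=j) = C(n,j)·p₀^j·(1−p₀)^(n−j); p = Σ P(X=j) over j with P(X=j) ≤ P(X=17)
p-value (two-sided) = 0.00000
At α=0.05: p < α → reject H₀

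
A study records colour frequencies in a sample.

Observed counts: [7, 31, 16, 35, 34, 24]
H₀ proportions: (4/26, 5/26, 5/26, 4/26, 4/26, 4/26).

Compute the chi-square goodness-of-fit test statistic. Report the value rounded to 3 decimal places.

test statistic = 28.969

n = 147; E_i = n·p_i = [22.62, 28.27, 28.27, 22.62, 22.62, 22.62]
χ² = (7−22.62)²/22.62 + (31−28.27)²/28.27 + (16−28.27)²/28.27 + (35−22.62)²/22.62 + (34−22.62)²/22.62 + (24−22.62)²/22.62 = 28.9687
df = 5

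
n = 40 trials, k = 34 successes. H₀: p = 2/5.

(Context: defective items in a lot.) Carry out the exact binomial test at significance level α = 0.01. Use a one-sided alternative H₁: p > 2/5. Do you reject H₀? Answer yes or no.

reject H₀: yes

Exact binomial: n=40, k=34, p₀=2/5=0.4000
P(X≥34) from Σ C(n,i)·p₀^i·(1−p₀)^(n−i)
p-value (one-sided, H₁ greater) = 0.00000
At α=0.01: p < α → reject H₀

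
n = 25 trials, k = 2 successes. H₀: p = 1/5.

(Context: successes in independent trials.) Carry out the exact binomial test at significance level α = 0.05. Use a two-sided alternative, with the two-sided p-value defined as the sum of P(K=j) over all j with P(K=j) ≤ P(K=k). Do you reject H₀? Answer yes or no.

reject H₀: no

Exact binomial: n=25, k=2, p₀=1/5=0.2000
P(X=j) = C(n,j)·p₀^j·(1−p₀)^(n−j); p = Σ P(X=j) over j with P(X=j) ≤ P(X=2)
p-value (two-sided) = 0.20735
At α=0.05: p ≥ α → fail to reject H₀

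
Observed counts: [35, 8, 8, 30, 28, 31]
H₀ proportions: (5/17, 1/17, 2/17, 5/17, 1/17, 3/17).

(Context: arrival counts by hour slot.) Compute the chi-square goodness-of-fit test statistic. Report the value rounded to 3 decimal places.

test statistic = 57.362

n = 140; E_i = n·p_i = [41.18, 8.24, 16.47, 41.18, 8.24, 24.71]
χ² = (35−41.18)²/41.18 + (8−8.24)²/8.24 + (8−16.47)²/16.47 + (30−41.18)²/41.18 + (28−8.24)²/8.24 + (31−24.71)²/24.71 = 57.3619
df = 5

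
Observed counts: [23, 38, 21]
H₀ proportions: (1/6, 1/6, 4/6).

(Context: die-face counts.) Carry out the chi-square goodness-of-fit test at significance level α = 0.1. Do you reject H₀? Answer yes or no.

n = 82; E_i = n·p_i = [13.67, 13.67, 54.67]
χ² = (23−13.67)²/13.67 + (38−13.67)²/13.67 + (21−54.67)²/54.67 = 70.4329
df = 2
p-value (upper-tail) = 0.00000
At α=0.1: p < α → reject H₀

reject H₀: yes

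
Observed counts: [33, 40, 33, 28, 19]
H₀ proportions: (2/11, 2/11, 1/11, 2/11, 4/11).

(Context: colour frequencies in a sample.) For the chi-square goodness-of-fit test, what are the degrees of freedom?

degrees of freedom = 4

df = k − 1 = 5 − 1 = 4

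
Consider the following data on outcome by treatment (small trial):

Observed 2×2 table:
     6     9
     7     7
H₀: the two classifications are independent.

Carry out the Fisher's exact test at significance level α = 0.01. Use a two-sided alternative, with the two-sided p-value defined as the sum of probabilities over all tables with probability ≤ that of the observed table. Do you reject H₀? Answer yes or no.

Margins: r₁=15, r₂=14, c₁=13, c₂=16, n=29
p_obs = C(15,6)·C(14,7)/C(29,13); sum pmf over tables with pmf ≤ p_obs
p-value (two-sided) = 0.71525
At α=0.01: p ≥ α → fail to reject H₀

reject H₀: no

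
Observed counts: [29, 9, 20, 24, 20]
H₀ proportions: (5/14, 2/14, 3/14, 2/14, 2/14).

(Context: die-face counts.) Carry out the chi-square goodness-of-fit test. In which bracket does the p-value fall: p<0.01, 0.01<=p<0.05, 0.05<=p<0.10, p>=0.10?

p-value bracket: 0.01<=p<0.05

n = 102; E_i = n·p_i = [36.43, 14.57, 21.86, 14.57, 14.57]
χ² = (29−36.43)²/36.43 + (9−14.57)²/14.57 + (20−21.86)²/21.86 + (24−14.57)²/14.57 + (20−14.57)²/14.57 = 11.9261
df = 4
p-value (upper-tail) = 0.01791
→ bracket: 0.01<=p<0.05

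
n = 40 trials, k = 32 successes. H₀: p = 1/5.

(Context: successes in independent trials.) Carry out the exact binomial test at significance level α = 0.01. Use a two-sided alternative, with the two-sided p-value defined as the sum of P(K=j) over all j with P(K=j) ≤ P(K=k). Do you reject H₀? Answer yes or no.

reject H₀: yes

Exact binomial: n=40, k=32, p₀=1/5=0.2000
P(X=j) = C(n,j)·p₀^j·(1−p₀)^(n−j); p = Σ P(X=j) over j with P(X=j) ≤ P(X=32)
p-value (two-sided) = 0.00000
At α=0.01: p < α → reject H₀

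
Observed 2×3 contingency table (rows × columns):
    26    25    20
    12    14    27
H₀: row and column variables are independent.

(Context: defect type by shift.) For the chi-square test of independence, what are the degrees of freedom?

degrees of freedom = 2

df = (r−1)(c−1) = (2−1)·(3−1) = 2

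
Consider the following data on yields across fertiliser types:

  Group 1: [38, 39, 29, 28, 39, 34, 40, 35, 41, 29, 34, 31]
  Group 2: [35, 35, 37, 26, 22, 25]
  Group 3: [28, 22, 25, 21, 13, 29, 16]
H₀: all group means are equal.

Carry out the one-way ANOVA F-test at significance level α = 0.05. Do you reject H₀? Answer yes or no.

reject H₀: yes

Group means [34.75, 30.00, 22.00], grand mean 30.040
SSB = Σnᵢ(x̄ᵢ−x̄)² = 718.710; SSW = ΣΣ(x−x̄ᵢ)² = 656.250
MSB = 718.710/2 = 359.3550; MSW = 656.250/22 = 29.8295
F = MSB/MSW = 12.0469
df = (2, 22)
p-value (upper-tail) = 0.00029
At α=0.05: p < α → reject H₀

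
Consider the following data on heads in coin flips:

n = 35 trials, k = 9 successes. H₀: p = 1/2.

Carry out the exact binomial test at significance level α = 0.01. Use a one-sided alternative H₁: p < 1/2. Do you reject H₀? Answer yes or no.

Exact binomial: n=35, k=9, p₀=1/2=0.5000
P(X≤9) from Σ C(n,i)·p₀^i·(1−p₀)^(n−i)
p-value (one-sided, H₁ less) = 0.00299
At α=0.01: p < α → reject H₀

reject H₀: yes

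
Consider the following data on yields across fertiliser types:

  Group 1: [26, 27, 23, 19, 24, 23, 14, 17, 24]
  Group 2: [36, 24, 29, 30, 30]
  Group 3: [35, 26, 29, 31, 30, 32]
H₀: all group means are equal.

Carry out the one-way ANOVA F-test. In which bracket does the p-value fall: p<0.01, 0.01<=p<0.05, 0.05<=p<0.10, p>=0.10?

Group means [21.89, 29.80, 30.50], grand mean 26.450
SSB = Σnᵢ(x̄ᵢ−x̄)² = 341.761; SSW = ΣΣ(x−x̄ᵢ)² = 267.189
MSB = 341.761/2 = 170.8806; MSW = 267.189/17 = 15.7170
F = MSB/MSW = 10.8723
df = (2, 17)
p-value (upper-tail) = 0.00091
→ bracket: p<0.01

p-value bracket: p<0.01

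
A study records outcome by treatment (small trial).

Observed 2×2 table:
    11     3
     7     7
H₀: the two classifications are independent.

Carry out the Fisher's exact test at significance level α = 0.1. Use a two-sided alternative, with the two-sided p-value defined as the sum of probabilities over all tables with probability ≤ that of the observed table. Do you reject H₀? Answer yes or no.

reject H₀: no

Margins: r₁=14, r₂=14, c₁=18, c₂=10, n=28
p_obs = C(14,11)·C(14,7)/C(28,18); sum pmf over tables with pmf ≤ p_obs
p-value (two-sided) = 0.23646
At α=0.1: p ≥ α → fail to reject H₀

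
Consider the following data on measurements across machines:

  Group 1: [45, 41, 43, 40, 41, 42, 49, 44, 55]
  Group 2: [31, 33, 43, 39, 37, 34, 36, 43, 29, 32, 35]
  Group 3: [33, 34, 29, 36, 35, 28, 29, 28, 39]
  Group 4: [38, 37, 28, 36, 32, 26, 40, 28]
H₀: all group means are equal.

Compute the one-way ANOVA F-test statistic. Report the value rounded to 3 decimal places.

test statistic = 12.552

Group means [44.44, 35.64, 32.33, 33.12], grand mean 36.432
SSB = Σnᵢ(x̄ᵢ−x̄)² = 823.438; SSW = ΣΣ(x−x̄ᵢ)² = 721.643
MSB = 823.438/3 = 274.4795; MSW = 721.643/33 = 21.8680
F = MSB/MSW = 12.5517
df = (3, 33)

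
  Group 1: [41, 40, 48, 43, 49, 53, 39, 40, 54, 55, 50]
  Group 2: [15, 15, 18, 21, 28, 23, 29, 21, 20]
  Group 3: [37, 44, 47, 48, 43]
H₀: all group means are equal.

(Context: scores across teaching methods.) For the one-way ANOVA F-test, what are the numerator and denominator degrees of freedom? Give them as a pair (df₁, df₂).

k = 3 groups, N = 25 total
df = (k−1, N−k) = (3−1, 25−3) = (2, 22)

degrees of freedom = [2, 22]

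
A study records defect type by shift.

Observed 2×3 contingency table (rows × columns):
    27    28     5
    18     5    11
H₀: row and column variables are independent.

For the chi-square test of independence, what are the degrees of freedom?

degrees of freedom = 2

df = (r−1)(c−1) = (2−1)·(3−1) = 2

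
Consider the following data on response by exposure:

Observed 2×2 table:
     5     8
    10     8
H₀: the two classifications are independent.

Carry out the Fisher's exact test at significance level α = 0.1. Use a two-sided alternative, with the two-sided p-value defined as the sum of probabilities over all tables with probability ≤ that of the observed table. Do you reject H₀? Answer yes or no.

reject H₀: no

Margins: r₁=13, r₂=18, c₁=15, c₂=16, n=31
p_obs = C(13,5)·C(18,10)/C(31,15); sum pmf over tables with pmf ≤ p_obs
p-value (two-sided) = 0.47255
At α=0.1: p ≥ α → fail to reject H₀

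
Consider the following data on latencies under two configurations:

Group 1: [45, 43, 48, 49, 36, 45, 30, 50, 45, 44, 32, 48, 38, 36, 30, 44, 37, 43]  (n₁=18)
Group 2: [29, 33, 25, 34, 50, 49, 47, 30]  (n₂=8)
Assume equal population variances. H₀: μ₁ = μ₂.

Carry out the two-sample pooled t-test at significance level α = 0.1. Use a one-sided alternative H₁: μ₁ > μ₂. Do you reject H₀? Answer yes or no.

x̄₁=41.278, s₁=6.479, n₁=18
x̄₂=37.125, s₂=9.963, n₂=8
s_p² = [17·6.479² + 7·9.963²]/24 = 58.6869
SE = √(s_p²·(1/18+1/8)) = 3.2552
t = (41.278−37.125)/3.2552 = 1.2757
df = 24
p-value (one-sided, H₁ greater) = 0.10713
At α=0.1: p ≥ α → fail to reject H₀

reject H₀: no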